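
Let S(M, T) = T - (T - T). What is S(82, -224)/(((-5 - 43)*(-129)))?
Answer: -14/387 ≈ -0.036176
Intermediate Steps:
S(M, T) = T (S(M, T) = T - 1*0 = T + 0 = T)
S(82, -224)/(((-5 - 43)*(-129))) = -224*(-1/(129*(-5 - 43))) = -224/((-48*(-129))) = -224/6192 = -224*1/6192 = -14/387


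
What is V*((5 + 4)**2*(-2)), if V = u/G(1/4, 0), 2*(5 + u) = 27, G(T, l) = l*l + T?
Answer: -5508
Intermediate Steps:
G(T, l) = T + l**2 (G(T, l) = l**2 + T = T + l**2)
u = 17/2 (u = -5 + (1/2)*27 = -5 + 27/2 = 17/2 ≈ 8.5000)
V = 34 (V = 17/(2*(1/4 + 0**2)) = 17/(2*(1/4 + 0)) = 17/(2*(1/4)) = (17/2)*4 = 34)
V*((5 + 4)**2*(-2)) = 34*((5 + 4)**2*(-2)) = 34*(9**2*(-2)) = 34*(81*(-2)) = 34*(-162) = -5508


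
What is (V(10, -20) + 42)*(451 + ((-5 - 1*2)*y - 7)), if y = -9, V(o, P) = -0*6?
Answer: 21294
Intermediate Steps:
V(o, P) = 0 (V(o, P) = -1*0 = 0)
(V(10, -20) + 42)*(451 + ((-5 - 1*2)*y - 7)) = (0 + 42)*(451 + ((-5 - 1*2)*(-9) - 7)) = 42*(451 + ((-5 - 2)*(-9) - 7)) = 42*(451 + (-7*(-9) - 7)) = 42*(451 + (63 - 7)) = 42*(451 + 56) = 42*507 = 21294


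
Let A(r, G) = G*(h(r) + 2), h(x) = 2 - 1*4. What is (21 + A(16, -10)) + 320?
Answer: 341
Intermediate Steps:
h(x) = -2 (h(x) = 2 - 4 = -2)
A(r, G) = 0 (A(r, G) = G*(-2 + 2) = G*0 = 0)
(21 + A(16, -10)) + 320 = (21 + 0) + 320 = 21 + 320 = 341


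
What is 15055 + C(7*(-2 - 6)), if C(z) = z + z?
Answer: 14943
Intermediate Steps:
C(z) = 2*z
15055 + C(7*(-2 - 6)) = 15055 + 2*(7*(-2 - 6)) = 15055 + 2*(7*(-8)) = 15055 + 2*(-56) = 15055 - 112 = 14943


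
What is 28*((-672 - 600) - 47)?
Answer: -36932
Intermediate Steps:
28*((-672 - 600) - 47) = 28*(-1272 - 47) = 28*(-1319) = -36932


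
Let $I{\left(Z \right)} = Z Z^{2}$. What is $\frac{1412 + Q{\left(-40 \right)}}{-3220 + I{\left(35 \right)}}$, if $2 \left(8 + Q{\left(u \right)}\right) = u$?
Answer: $\frac{1384}{39655} \approx 0.034901$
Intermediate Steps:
$I{\left(Z \right)} = Z^{3}$
$Q{\left(u \right)} = -8 + \frac{u}{2}$
$\frac{1412 + Q{\left(-40 \right)}}{-3220 + I{\left(35 \right)}} = \frac{1412 + \left(-8 + \frac{1}{2} \left(-40\right)\right)}{-3220 + 35^{3}} = \frac{1412 - 28}{-3220 + 42875} = \frac{1412 - 28}{39655} = 1384 \cdot \frac{1}{39655} = \frac{1384}{39655}$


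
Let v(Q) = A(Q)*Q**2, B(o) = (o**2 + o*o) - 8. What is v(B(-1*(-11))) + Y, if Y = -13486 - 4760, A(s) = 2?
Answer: 91266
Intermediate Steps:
B(o) = -8 + 2*o**2 (B(o) = (o**2 + o**2) - 8 = 2*o**2 - 8 = -8 + 2*o**2)
v(Q) = 2*Q**2
Y = -18246
v(B(-1*(-11))) + Y = 2*(-8 + 2*(-1*(-11))**2)**2 - 18246 = 2*(-8 + 2*11**2)**2 - 18246 = 2*(-8 + 2*121)**2 - 18246 = 2*(-8 + 242)**2 - 18246 = 2*234**2 - 18246 = 2*54756 - 18246 = 109512 - 18246 = 91266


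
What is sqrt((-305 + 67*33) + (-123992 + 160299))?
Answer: sqrt(38213) ≈ 195.48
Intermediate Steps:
sqrt((-305 + 67*33) + (-123992 + 160299)) = sqrt((-305 + 2211) + 36307) = sqrt(1906 + 36307) = sqrt(38213)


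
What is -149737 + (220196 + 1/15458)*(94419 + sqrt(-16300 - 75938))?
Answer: 321380111564665/15458 + 3403789769*I*sqrt(92238)/15458 ≈ 2.0791e+10 + 6.6875e+7*I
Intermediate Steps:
-149737 + (220196 + 1/15458)*(94419 + sqrt(-16300 - 75938)) = -149737 + (220196 + 1/15458)*(94419 + sqrt(-92238)) = -149737 + 3403789769*(94419 + I*sqrt(92238))/15458 = -149737 + (321382426199211/15458 + 3403789769*I*sqrt(92238)/15458) = 321380111564665/15458 + 3403789769*I*sqrt(92238)/15458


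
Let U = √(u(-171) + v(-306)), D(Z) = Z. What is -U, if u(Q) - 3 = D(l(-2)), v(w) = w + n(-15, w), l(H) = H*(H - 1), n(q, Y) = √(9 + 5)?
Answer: -I*√(297 - √14) ≈ -17.125*I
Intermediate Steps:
n(q, Y) = √14
l(H) = H*(-1 + H)
v(w) = w + √14
u(Q) = 9 (u(Q) = 3 - 2*(-1 - 2) = 3 - 2*(-3) = 3 + 6 = 9)
U = √(-297 + √14) (U = √(9 + (-306 + √14)) = √(-297 + √14) ≈ 17.125*I)
-U = -√(-297 + √14)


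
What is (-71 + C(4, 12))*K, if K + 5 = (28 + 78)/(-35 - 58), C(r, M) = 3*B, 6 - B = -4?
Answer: 23411/93 ≈ 251.73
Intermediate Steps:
B = 10 (B = 6 - 1*(-4) = 6 + 4 = 10)
C(r, M) = 30 (C(r, M) = 3*10 = 30)
K = -571/93 (K = -5 + (28 + 78)/(-35 - 58) = -5 + 106/(-93) = -5 + 106*(-1/93) = -5 - 106/93 = -571/93 ≈ -6.1398)
(-71 + C(4, 12))*K = (-71 + 30)*(-571/93) = -41*(-571/93) = 23411/93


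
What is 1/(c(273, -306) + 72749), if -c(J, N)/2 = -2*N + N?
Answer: 1/72137 ≈ 1.3863e-5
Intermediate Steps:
c(J, N) = 2*N (c(J, N) = -2*(-2*N + N) = -(-2)*N = 2*N)
1/(c(273, -306) + 72749) = 1/(2*(-306) + 72749) = 1/(-612 + 72749) = 1/72137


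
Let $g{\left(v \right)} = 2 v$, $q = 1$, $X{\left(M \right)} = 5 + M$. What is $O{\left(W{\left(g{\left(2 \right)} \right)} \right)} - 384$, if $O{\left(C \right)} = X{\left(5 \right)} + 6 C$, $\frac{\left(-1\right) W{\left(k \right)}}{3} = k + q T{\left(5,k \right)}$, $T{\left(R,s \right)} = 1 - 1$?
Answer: $-446$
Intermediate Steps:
$T{\left(R,s \right)} = 0$ ($T{\left(R,s \right)} = 1 - 1 = 0$)
$W{\left(k \right)} = - 3 k$ ($W{\left(k \right)} = - 3 \left(k + 1 \cdot 0\right) = - 3 \left(k + 0\right) = - 3 k$)
$O{\left(C \right)} = 10 + 6 C$ ($O{\left(C \right)} = \left(5 + 5\right) + 6 C = 10 + 6 C$)
$O{\left(W{\left(g{\left(2 \right)} \right)} \right)} - 384 = \left(10 + 6 \left(- 3 \cdot 2 \cdot 2\right)\right) - 384 = \left(10 + 6 \left(\left(-3\right) 4\right)\right) - 384 = \left(10 + 6 \left(-12\right)\right) - 384 = \left(10 - 72\right) - 384 = -62 - 384 = -446$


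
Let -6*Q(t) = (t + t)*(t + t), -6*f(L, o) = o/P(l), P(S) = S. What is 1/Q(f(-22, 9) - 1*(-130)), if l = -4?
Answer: -96/1087849 ≈ -8.8248e-5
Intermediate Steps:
f(L, o) = o/24 (f(L, o) = -o/(6*(-4)) = -o*(-1)/(6*4) = -(-1)*o/24 = o/24)
Q(t) = -2*t²/3 (Q(t) = -(t + t)*(t + t)/6 = -2*t*2*t/6 = -2*t²/3)
1/Q(f(-22, 9) - 1*(-130)) = 1/(-2*((1/24)*9 - 1*(-130))²/3) = 1/(-2*(3/8 + 130)²/3) = 1/(-2*(1043/8)²/3) = 1/(-⅔*1087849/64) = 1/(-1087849/96) = -96/1087849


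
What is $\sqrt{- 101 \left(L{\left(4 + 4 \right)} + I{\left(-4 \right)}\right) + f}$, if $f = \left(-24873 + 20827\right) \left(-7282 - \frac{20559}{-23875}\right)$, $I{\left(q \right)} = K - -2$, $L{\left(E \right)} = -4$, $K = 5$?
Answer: $\frac{\sqrt{671687828831255}}{4775} \approx 5427.6$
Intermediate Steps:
$I{\left(q \right)} = 7$ ($I{\left(q \right)} = 5 - -2 = 5 + 2 = 7$)
$f = \frac{703345274786}{23875}$ ($f = - 4046 \left(-7282 - - \frac{20559}{23875}\right) = - 4046 \left(-7282 + \frac{20559}{23875}\right) = \left(-4046\right) \left(- \frac{173837191}{23875}\right) = \frac{703345274786}{23875} \approx 2.9459 \cdot 10^{7}$)
$\sqrt{- 101 \left(L{\left(4 + 4 \right)} + I{\left(-4 \right)}\right) + f} = \sqrt{- 101 \left(-4 + 7\right) + \frac{703345274786}{23875}} = \sqrt{\left(-101\right) 3 + \frac{703345274786}{23875}} = \sqrt{-303 + \frac{703345274786}{23875}} = \sqrt{\frac{703338040661}{23875}} = \frac{\sqrt{671687828831255}}{4775}$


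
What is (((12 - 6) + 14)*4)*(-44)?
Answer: -3520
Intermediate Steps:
(((12 - 6) + 14)*4)*(-44) = ((6 + 14)*4)*(-44) = (20*4)*(-44) = 80*(-44) = -3520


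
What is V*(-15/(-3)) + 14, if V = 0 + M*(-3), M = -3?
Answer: 59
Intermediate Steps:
V = 9 (V = 0 - 3*(-3) = 0 + 9 = 9)
V*(-15/(-3)) + 14 = 9*(-15/(-3)) + 14 = 9*(-15*(-1/3)) + 14 = 9*5 + 14 = 45 + 14 = 59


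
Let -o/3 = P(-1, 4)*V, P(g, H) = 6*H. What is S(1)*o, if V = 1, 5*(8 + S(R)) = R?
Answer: 2808/5 ≈ 561.60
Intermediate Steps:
S(R) = -8 + R/5
o = -72 (o = -3*6*4 = -72 ≈ -72.000)
S(1)*o = (-8 + (⅕)*1)*(-72) = (-8 + ⅕)*(-72) = -39/5*(-72) = 2808/5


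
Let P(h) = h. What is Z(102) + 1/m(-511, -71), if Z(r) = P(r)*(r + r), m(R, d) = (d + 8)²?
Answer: 82586953/3969 ≈ 20808.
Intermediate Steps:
m(R, d) = (8 + d)²
Z(r) = 2*r² (Z(r) = r*(r + r) = r*(2*r) = 2*r²)
Z(102) + 1/m(-511, -71) = 2*102² + 1/((8 - 71)²) = 2*10404 + 1/((-63)²) = 20808 + 1/3969 = 82586953/3969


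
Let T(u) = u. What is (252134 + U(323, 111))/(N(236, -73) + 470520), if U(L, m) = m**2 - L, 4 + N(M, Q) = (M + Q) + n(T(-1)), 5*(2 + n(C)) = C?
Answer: 30015/53486 ≈ 0.56117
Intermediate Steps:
n(C) = -2 + C/5
N(M, Q) = -31/5 + M + Q (N(M, Q) = -4 + ((M + Q) + (-2 + (1/5)*(-1))) = -4 + ((M + Q) + (-2 - 1/5)) = -4 + ((M + Q) - 11/5) = -4 + (-11/5 + M + Q) = -31/5 + M + Q)
(252134 + U(323, 111))/(N(236, -73) + 470520) = (252134 + (111**2 - 1*323))/((-31/5 + 236 - 73) + 470520) = (252134 + (12321 - 323))/(784/5 + 470520) = (252134 + 11998)/(2353384/5) = 264132*(5/2353384) = 30015/53486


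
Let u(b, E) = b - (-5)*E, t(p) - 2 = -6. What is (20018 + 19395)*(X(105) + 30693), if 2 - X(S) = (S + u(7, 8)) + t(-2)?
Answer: 1203948911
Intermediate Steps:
t(p) = -4 (t(p) = 2 - 6 = -4)
u(b, E) = b + 5*E
X(S) = -41 - S (X(S) = 2 - ((S + (7 + 5*8)) - 4) = 2 - ((S + (7 + 40)) - 4) = 2 - ((S + 47) - 4) = 2 - ((47 + S) - 4) = 2 - (43 + S) = 2 + (-43 - S) = -41 - S)
(20018 + 19395)*(X(105) + 30693) = (20018 + 19395)*((-41 - 1*105) + 30693) = 39413*((-41 - 105) + 30693) = 39413*(-146 + 30693) = 39413*30547 = 1203948911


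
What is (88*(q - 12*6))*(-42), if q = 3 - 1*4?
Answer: 269808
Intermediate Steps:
q = -1 (q = 3 - 4 = -1)
(88*(q - 12*6))*(-42) = (88*(-1 - 12*6))*(-42) = (88*(-1 - 1*72))*(-42) = (88*(-1 - 72))*(-42) = (88*(-73))*(-42) = -6424*(-42) = 269808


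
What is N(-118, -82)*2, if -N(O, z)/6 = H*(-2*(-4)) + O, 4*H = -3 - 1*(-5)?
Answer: 1368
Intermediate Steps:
H = ½ (H = (-3 - 1*(-5))/4 = (-3 + 5)/4 = (¼)*2 = ½ ≈ 0.50000)
N(O, z) = -24 - 6*O (N(O, z) = -6*((-2*(-4))/2 + O) = -6*((½)*8 + O) = -6*(4 + O) = -24 - 6*O)
N(-118, -82)*2 = (-24 - 6*(-118))*2 = (-24 + 708)*2 = 684*2 = 1368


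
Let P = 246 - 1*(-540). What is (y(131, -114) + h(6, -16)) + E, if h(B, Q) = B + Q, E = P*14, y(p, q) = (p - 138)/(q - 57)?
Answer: 1879981/171 ≈ 10994.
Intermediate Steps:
P = 786 (P = 246 + 540 = 786)
y(p, q) = (-138 + p)/(-57 + q)
E = 11004 (E = 786*14 = 11004)
(y(131, -114) + h(6, -16)) + E = ((-138 + 131)/(-57 - 114) + (6 - 16)) + 11004 = (-7/(-171) - 10) + 11004 = (-1/171*(-7) - 10) + 11004 = (7/171 - 10) + 11004 = -1703/171 + 11004 = 1879981/171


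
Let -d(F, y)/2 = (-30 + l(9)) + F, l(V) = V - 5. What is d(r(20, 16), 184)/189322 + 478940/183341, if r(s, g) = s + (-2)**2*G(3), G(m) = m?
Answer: 45335839294/17355242401 ≈ 2.6122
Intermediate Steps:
l(V) = -5 + V
r(s, g) = 12 + s (r(s, g) = s + (-2)**2*3 = s + 4*3 = s + 12 = 12 + s)
d(F, y) = 52 - 2*F (d(F, y) = -2*((-30 + (-5 + 9)) + F) = -2*((-30 + 4) + F) = -2*(-26 + F) = 52 - 2*F)
d(r(20, 16), 184)/189322 + 478940/183341 = (52 - 2*(12 + 20))/189322 + 478940/183341 = (52 - 2*32)*(1/189322) + 478940*(1/183341) = (52 - 64)*(1/189322) + 478940/183341 = -12*1/189322 + 478940/183341 = -6/94661 + 478940/183341 = 45335839294/17355242401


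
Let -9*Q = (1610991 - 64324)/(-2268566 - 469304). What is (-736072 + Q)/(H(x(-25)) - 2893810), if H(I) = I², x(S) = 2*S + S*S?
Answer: 18137423473093/63159005843550 ≈ 0.28717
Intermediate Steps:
Q = 1546667/24640830 (Q = -(1610991 - 64324)/(9*(-2268566 - 469304)) = -1546667/(9*(-2737870)) = -1546667*(-1)/(9*2737870) = -⅑*(-1546667/2737870) = 1546667/24640830 ≈ 0.062768)
x(S) = S² + 2*S (x(S) = 2*S + S² = S² + 2*S)
(-736072 + Q)/(H(x(-25)) - 2893810) = (-736072 + 1546667/24640830)/((-25*(2 - 25))² - 2893810) = -18137423473093/(24640830*((-25*(-23))² - 2893810)) = -18137423473093/(24640830*(575² - 2893810)) = -18137423473093/(24640830*(330625 - 2893810)) = -18137423473093/24640830/(-2563185) = -18137423473093/24640830*(-1/2563185) = 18137423473093/63159005843550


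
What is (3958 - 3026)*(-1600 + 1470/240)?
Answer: -2970983/2 ≈ -1.4855e+6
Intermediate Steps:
(3958 - 3026)*(-1600 + 1470/240) = 932*(-1600 + 1470*(1/240)) = 932*(-1600 + 49/8) = 932*(-12751/8) = -2970983/2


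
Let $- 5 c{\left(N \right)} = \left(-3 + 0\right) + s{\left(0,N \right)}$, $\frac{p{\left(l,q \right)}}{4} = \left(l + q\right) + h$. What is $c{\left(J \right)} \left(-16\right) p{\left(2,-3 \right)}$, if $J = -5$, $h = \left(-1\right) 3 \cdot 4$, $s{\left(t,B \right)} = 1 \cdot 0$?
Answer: $\frac{2496}{5} \approx 499.2$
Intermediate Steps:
$s{\left(t,B \right)} = 0$
$h = -12$ ($h = \left(-3\right) 4 = -12$)
$p{\left(l,q \right)} = -48 + 4 l + 4 q$ ($p{\left(l,q \right)} = 4 \left(\left(l + q\right) - 12\right) = 4 \left(-12 + l + q\right) = -48 + 4 l + 4 q$)
$c{\left(N \right)} = \frac{3}{5}$ ($c{\left(N \right)} = - \frac{\left(-3 + 0\right) + 0}{5} = - \frac{-3 + 0}{5} = \left(- \frac{1}{5}\right) \left(-3\right) = \frac{3}{5}$)
$c{\left(J \right)} \left(-16\right) p{\left(2,-3 \right)} = \frac{3}{5} \left(-16\right) \left(-48 + 4 \cdot 2 + 4 \left(-3\right)\right) = - \frac{48 \left(-48 + 8 - 12\right)}{5} = \left(- \frac{48}{5}\right) \left(-52\right) = \frac{2496}{5}$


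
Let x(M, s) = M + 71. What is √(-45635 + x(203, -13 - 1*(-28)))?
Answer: I*√45361 ≈ 212.98*I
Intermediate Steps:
x(M, s) = 71 + M
√(-45635 + x(203, -13 - 1*(-28))) = √(-45635 + (71 + 203)) = √(-45635 + 274) = √(-45361) = I*√45361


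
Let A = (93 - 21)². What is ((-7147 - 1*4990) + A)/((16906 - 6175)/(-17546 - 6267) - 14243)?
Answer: 165571789/339179290 ≈ 0.48815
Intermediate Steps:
A = 5184 (A = 72² = 5184)
((-7147 - 1*4990) + A)/((16906 - 6175)/(-17546 - 6267) - 14243) = ((-7147 - 1*4990) + 5184)/((16906 - 6175)/(-17546 - 6267) - 14243) = ((-7147 - 4990) + 5184)/(10731/(-23813) - 14243) = (-12137 + 5184)/(10731*(-1/23813) - 14243) = -6953/(-10731/23813 - 14243) = -6953/(-339179290/23813) = -6953*(-23813/339179290) = 165571789/339179290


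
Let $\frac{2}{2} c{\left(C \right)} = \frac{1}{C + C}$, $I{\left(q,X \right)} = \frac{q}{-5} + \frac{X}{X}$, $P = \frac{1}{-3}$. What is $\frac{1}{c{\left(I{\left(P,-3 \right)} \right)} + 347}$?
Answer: $\frac{32}{11119} \approx 0.002878$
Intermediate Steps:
$P = - \frac{1}{3} \approx -0.33333$
$I{\left(q,X \right)} = 1 - \frac{q}{5}$ ($I{\left(q,X \right)} = q \left(- \frac{1}{5}\right) + 1 = - \frac{q}{5} + 1 = 1 - \frac{q}{5}$)
$c{\left(C \right)} = \frac{1}{2 C}$ ($c{\left(C \right)} = \frac{1}{C + C} = \frac{1}{2 C}$)
$\frac{1}{c{\left(I{\left(P,-3 \right)} \right)} + 347} = \frac{1}{\frac{1}{2 \left(1 - - \frac{1}{15}\right)} + 347} = \frac{1}{\frac{1}{2 \left(1 + \frac{1}{15}\right)} + 347} = \frac{1}{\frac{1}{2 \cdot \frac{16}{15}} + 347} = \frac{1}{\frac{1}{2} \cdot \frac{15}{16} + 347} = \frac{1}{\frac{15}{32} + 347} = \frac{1}{\frac{11119}{32}} = \frac{32}{11119}$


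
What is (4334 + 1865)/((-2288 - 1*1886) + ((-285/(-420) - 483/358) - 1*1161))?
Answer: -31069388/26742381 ≈ -1.1618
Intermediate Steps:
(4334 + 1865)/((-2288 - 1*1886) + ((-285/(-420) - 483/358) - 1*1161)) = 6199/((-2288 - 1886) + ((-285*(-1/420) - 483*1/358) - 1161)) = 6199/(-4174 + ((19/28 - 483/358) - 1161)) = 6199/(-4174 + (-3361/5012 - 1161)) = 6199/(-4174 - 5822293/5012) = 6199/(-26742381/5012) = 6199*(-5012/26742381) = -31069388/26742381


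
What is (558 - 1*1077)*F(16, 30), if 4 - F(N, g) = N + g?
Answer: 21798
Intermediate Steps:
F(N, g) = 4 - N - g (F(N, g) = 4 - (N + g) = 4 + (-N - g) = 4 - N - g)
(558 - 1*1077)*F(16, 30) = (558 - 1*1077)*(4 - 1*16 - 1*30) = (558 - 1077)*(4 - 16 - 30) = -519*(-42) = 21798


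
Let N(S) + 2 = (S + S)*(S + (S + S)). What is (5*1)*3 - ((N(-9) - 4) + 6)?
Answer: -471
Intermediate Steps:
N(S) = -2 + 6*S² (N(S) = -2 + (S + S)*(S + (S + S)) = -2 + (2*S)*(S + 2*S) = -2 + (2*S)*(3*S) = -2 + 6*S²)
(5*1)*3 - ((N(-9) - 4) + 6) = (5*1)*3 - (((-2 + 6*(-9)²) - 4) + 6) = 5*3 - (((-2 + 6*81) - 4) + 6) = 15 - (((-2 + 486) - 4) + 6) = 15 - ((484 - 4) + 6) = 15 - (480 + 6) = 15 - 1*486 = 15 - 486 = -471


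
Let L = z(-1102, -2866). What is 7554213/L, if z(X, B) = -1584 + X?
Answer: -7554213/2686 ≈ -2812.4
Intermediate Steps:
L = -2686 (L = -1584 - 1102 = -2686)
7554213/L = 7554213/(-2686) = 7554213*(-1/2686) = -7554213/2686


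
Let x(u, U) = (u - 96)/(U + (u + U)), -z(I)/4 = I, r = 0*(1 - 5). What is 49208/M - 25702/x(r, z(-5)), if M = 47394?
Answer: 507599453/47394 ≈ 10710.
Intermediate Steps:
r = 0 (r = 0*(-4) = 0)
z(I) = -4*I
x(u, U) = (-96 + u)/(u + 2*U) (x(u, U) = (-96 + u)/(U + (U + u)) = (-96 + u)/(u + 2*U))
49208/M - 25702/x(r, z(-5)) = 49208/47394 - 25702*(0 + 2*(-4*(-5)))/(-96 + 0) = 49208*(1/47394) - 25702/(-96/(0 + 2*20)) = 24604/23697 - 25702/(-96/(0 + 40)) = 24604/23697 - 25702/(-96/40) = 24604/23697 - 25702/((1/40)*(-96)) = 24604/23697 - 25702/(-12/5) = 24604/23697 - 25702*(-5/12) = 24604/23697 + 64255/6 = 507599453/47394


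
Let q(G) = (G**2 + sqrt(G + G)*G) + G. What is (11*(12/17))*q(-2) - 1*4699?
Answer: -79619/17 - 528*I/17 ≈ -4683.5 - 31.059*I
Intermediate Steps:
q(G) = G + G**2 + sqrt(2)*G**(3/2) (q(G) = (G**2 + sqrt(2*G)*G) + G = (G**2 + (sqrt(2)*sqrt(G))*G) + G = (G**2 + sqrt(2)*G**(3/2)) + G = G + G**2 + sqrt(2)*G**(3/2))
(11*(12/17))*q(-2) - 1*4699 = (11*(12/17))*(-2 + (-2)**2 + sqrt(2)*(-2)**(3/2)) - 1*4699 = (11*(12*(1/17)))*(-2 + 4 + sqrt(2)*(-2*I*sqrt(2))) - 4699 = (11*(12/17))*(-2 + 4 - 4*I) - 4699 = 132*(2 - 4*I)/17 - 4699 = (264/17 - 528*I/17) - 4699 = -79619/17 - 528*I/17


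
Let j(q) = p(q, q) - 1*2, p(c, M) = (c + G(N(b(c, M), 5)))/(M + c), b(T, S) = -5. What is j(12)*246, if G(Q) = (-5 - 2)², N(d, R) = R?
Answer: 533/4 ≈ 133.25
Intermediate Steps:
G(Q) = 49 (G(Q) = (-7)² = 49)
p(c, M) = (49 + c)/(M + c) (p(c, M) = (c + 49)/(M + c) = (49 + c)/(M + c))
j(q) = -2 + (49 + q)/(2*q) (j(q) = (49 + q)/(q + q) - 1*2 = (49 + q)/((2*q)) - 2 = (1/(2*q))*(49 + q) - 2 = (49 + q)/(2*q) - 2 = -2 + (49 + q)/(2*q))
j(12)*246 = ((½)*(49 - 3*12)/12)*246 = ((½)*(1/12)*(49 - 36))*246 = ((½)*(1/12)*13)*246 = (13/24)*246 = 533/4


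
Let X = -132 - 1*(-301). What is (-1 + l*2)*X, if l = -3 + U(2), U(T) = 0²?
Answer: -1183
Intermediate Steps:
U(T) = 0
l = -3 (l = -3 + 0 = -3)
X = 169 (X = -132 + 301 = 169)
(-1 + l*2)*X = (-1 - 3*2)*169 = (-1 - 6)*169 = -7*169 = -1183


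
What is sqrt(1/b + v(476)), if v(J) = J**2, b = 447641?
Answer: 3*sqrt(5044650818147233)/447641 ≈ 476.00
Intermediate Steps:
sqrt(1/b + v(476)) = sqrt(1/447641 + 476**2) = sqrt(1/447641 + 226576) = sqrt(101424707217/447641) = 3*sqrt(5044650818147233)/447641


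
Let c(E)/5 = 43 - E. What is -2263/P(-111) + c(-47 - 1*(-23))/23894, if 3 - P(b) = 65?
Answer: 436233/11947 ≈ 36.514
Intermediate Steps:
P(b) = -62 (P(b) = 3 - 1*65 = 3 - 65 = -62)
c(E) = 215 - 5*E (c(E) = 5*(43 - E) = 215 - 5*E)
-2263/P(-111) + c(-47 - 1*(-23))/23894 = -2263/(-62) + (215 - 5*(-47 - 1*(-23)))/23894 = -2263*(-1/62) + (215 - 5*(-47 + 23))*(1/23894) = 73/2 + (215 - 5*(-24))*(1/23894) = 73/2 + (215 + 120)*(1/23894) = 73/2 + 335*(1/23894) = 73/2 + 335/23894 = 436233/11947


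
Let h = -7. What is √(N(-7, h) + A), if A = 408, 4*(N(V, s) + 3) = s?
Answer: √1613/2 ≈ 20.081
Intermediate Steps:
N(V, s) = -3 + s/4
√(N(-7, h) + A) = √((-3 + (¼)*(-7)) + 408) = √((-3 - 7/4) + 408) = √(-19/4 + 408) = √(1613/4) = √1613/2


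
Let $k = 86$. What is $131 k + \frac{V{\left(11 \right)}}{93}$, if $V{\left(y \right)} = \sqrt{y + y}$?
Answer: $11266 + \frac{\sqrt{22}}{93} \approx 11266.0$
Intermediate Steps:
$V{\left(y \right)} = \sqrt{2} \sqrt{y}$ ($V{\left(y \right)} = \sqrt{2 y} = \sqrt{2} \sqrt{y}$)
$131 k + \frac{V{\left(11 \right)}}{93} = 131 \cdot 86 + \frac{\sqrt{2} \sqrt{11}}{93} = 11266 + \sqrt{22} \cdot \frac{1}{93} = 11266 + \frac{\sqrt{22}}{93}$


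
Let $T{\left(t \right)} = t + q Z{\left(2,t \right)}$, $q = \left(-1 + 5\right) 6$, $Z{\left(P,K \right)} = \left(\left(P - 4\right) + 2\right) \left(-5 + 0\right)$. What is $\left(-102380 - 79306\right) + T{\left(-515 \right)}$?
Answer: $-182201$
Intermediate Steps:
$Z{\left(P,K \right)} = 10 - 5 P$ ($Z{\left(P,K \right)} = \left(\left(P - 4\right) + 2\right) \left(-5\right) = \left(\left(-4 + P\right) + 2\right) \left(-5\right) = \left(-2 + P\right) \left(-5\right) = 10 - 5 P$)
$q = 24$ ($q = 4 \cdot 6 = 24$)
$T{\left(t \right)} = t$ ($T{\left(t \right)} = t + 24 \left(10 - 10\right) = t + 24 \cdot 0 = t + 0 = t$)
$\left(-102380 - 79306\right) + T{\left(-515 \right)} = \left(-102380 - 79306\right) - 515 = -181686 - 515 = -182201$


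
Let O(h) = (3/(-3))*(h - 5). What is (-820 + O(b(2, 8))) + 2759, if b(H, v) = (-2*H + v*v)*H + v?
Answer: 1816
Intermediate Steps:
b(H, v) = v + H*(v² - 2*H) (b(H, v) = (-2*H + v²)*H + v = (v² - 2*H)*H + v = H*(v² - 2*H) + v = v + H*(v² - 2*H))
O(h) = 5 - h (O(h) = (3*(-⅓))*(-5 + h) = -(-5 + h) = 5 - h)
(-820 + O(b(2, 8))) + 2759 = (-820 + (5 - (8 - 2*2² + 2*8²))) + 2759 = (-820 + (5 - (8 - 2*4 + 2*64))) + 2759 = (-820 + (5 - (8 - 8 + 128))) + 2759 = (-820 + (5 - 1*128)) + 2759 = (-820 + (5 - 128)) + 2759 = (-820 - 123) + 2759 = -943 + 2759 = 1816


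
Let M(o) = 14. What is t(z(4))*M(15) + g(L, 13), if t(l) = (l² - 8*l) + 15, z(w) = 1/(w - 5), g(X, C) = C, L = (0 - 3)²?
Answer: 349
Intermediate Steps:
L = 9 (L = (-3)² = 9)
z(w) = 1/(-5 + w)
t(l) = 15 + l² - 8*l
t(z(4))*M(15) + g(L, 13) = (15 + (1/(-5 + 4))² - 8/(-5 + 4))*14 + 13 = (15 + (1/(-1))² - 8/(-1))*14 + 13 = (15 + (-1)² - 8*(-1))*14 + 13 = (15 + 1 + 8)*14 + 13 = 24*14 + 13 = 336 + 13 = 349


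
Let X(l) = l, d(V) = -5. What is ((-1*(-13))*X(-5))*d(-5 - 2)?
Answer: 325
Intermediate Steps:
((-1*(-13))*X(-5))*d(-5 - 2) = (-1*(-13)*(-5))*(-5) = (13*(-5))*(-5) = -65*(-5) = 325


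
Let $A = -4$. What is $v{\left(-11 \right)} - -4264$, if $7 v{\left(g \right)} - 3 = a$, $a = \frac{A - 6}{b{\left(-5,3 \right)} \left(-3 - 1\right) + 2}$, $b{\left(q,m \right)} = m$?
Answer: $\frac{29852}{7} \approx 4264.6$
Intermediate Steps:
$a = 1$ ($a = \frac{-4 - 6}{3 \left(-3 - 1\right) + 2} = - \frac{10}{3 \left(-4\right) + 2} = - \frac{10}{-12 + 2} = - \frac{10}{-10} = \left(-10\right) \left(- \frac{1}{10}\right) = 1$)
$v{\left(g \right)} = \frac{4}{7}$ ($v{\left(g \right)} = \frac{3}{7} + \frac{1}{7} \cdot 1 = \frac{3}{7} + \frac{1}{7} = \frac{4}{7}$)
$v{\left(-11 \right)} - -4264 = \frac{4}{7} - -4264 = \frac{4}{7} + 4264 = \frac{29852}{7}$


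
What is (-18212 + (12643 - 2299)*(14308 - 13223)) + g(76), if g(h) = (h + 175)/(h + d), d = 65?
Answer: 1579909199/141 ≈ 1.1205e+7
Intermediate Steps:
g(h) = (175 + h)/(65 + h) (g(h) = (h + 175)/(h + 65) = (175 + h)/(65 + h))
(-18212 + (12643 - 2299)*(14308 - 13223)) + g(76) = (-18212 + (12643 - 2299)*(14308 - 13223)) + (175 + 76)/(65 + 76) = (-18212 + 10344*1085) + 251/141 = (-18212 + 11223240) + (1/141)*251 = 11205028 + 251/141 = 1579909199/141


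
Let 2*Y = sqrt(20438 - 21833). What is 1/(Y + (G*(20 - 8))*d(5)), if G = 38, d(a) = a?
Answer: 608/1386333 - 2*I*sqrt(155)/6931665 ≈ 0.00043857 - 3.5922e-6*I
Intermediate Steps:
Y = 3*I*sqrt(155)/2 (Y = sqrt(20438 - 21833)/2 = sqrt(-1395)/2 = (3*I*sqrt(155))/2 = 3*I*sqrt(155)/2 ≈ 18.675*I)
1/(Y + (G*(20 - 8))*d(5)) = 1/(3*I*sqrt(155)/2 + (38*(20 - 8))*5) = 1/(3*I*sqrt(155)/2 + (38*12)*5) = 1/(3*I*sqrt(155)/2 + 456*5) = 1/(3*I*sqrt(155)/2 + 2280) = 1/(2280 + 3*I*sqrt(155)/2)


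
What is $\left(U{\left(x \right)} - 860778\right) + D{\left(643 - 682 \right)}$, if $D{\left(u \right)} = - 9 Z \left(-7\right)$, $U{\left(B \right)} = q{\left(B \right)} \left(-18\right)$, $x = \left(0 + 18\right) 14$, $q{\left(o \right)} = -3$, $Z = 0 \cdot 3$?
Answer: $-860724$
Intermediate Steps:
$Z = 0$
$x = 252$ ($x = 18 \cdot 14 = 252$)
$U{\left(B \right)} = 54$ ($U{\left(B \right)} = \left(-3\right) \left(-18\right) = 54$)
$D{\left(u \right)} = 0$ ($D{\left(u \right)} = \left(-9\right) 0 \left(-7\right) = 0 \left(-7\right) = 0$)
$\left(U{\left(x \right)} - 860778\right) + D{\left(643 - 682 \right)} = \left(54 - 860778\right) + 0 = -860724 + 0 = -860724$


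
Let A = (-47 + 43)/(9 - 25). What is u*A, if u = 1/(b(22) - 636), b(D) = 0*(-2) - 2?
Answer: -1/2552 ≈ -0.00039185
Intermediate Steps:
b(D) = -2 (b(D) = 0 - 2 = -2)
A = 1/4 (A = -4/(-16) = -4*(-1/16) = 1/4 ≈ 0.25000)
u = -1/638 (u = 1/(-2 - 636) = 1/(-638) = -1/638 ≈ -0.0015674)
u*A = -1/638*1/4 = -1/2552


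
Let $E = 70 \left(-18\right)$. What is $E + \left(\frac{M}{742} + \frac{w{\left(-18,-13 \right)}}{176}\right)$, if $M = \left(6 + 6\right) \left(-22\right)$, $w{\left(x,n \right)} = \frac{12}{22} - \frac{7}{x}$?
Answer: $- \frac{16294577381}{12928608} \approx -1260.3$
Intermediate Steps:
$w{\left(x,n \right)} = \frac{6}{11} - \frac{7}{x}$ ($w{\left(x,n \right)} = 12 \cdot \frac{1}{22} - \frac{7}{x} = \frac{6}{11} - \frac{7}{x}$)
$E = -1260$
$M = -264$ ($M = 12 \left(-22\right) = -264$)
$E + \left(\frac{M}{742} + \frac{w{\left(-18,-13 \right)}}{176}\right) = -1260 - \left(\frac{132}{371} - \frac{\frac{6}{11} - \frac{7}{-18}}{176}\right) = -1260 - \left(\frac{132}{371} - \left(\frac{6}{11} - - \frac{7}{18}\right) \frac{1}{176}\right) = -1260 - \left(\frac{132}{371} - \left(\frac{6}{11} + \frac{7}{18}\right) \frac{1}{176}\right) = -1260 + \left(- \frac{132}{371} + \frac{185}{198} \cdot \frac{1}{176}\right) = -1260 + \left(- \frac{132}{371} + \frac{185}{34848}\right) = -1260 - \frac{4531301}{12928608} = - \frac{16294577381}{12928608}$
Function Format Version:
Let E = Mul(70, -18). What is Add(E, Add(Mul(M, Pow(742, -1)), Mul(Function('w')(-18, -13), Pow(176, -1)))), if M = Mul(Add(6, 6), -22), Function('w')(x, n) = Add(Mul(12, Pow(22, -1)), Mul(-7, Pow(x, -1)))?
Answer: Rational(-16294577381, 12928608) ≈ -1260.3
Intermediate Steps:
Function('w')(x, n) = Add(Rational(6, 11), Mul(-7, Pow(x, -1))) (Function('w')(x, n) = Add(Mul(12, Rational(1, 22)), Mul(-7, Pow(x, -1))) = Add(Rational(6, 11), Mul(-7, Pow(x, -1))))
E = -1260
M = -264 (M = Mul(12, -22) = -264)
Add(E, Add(Mul(M, Pow(742, -1)), Mul(Function('w')(-18, -13), Pow(176, -1)))) = Add(-1260, Add(Mul(-264, Pow(742, -1)), Mul(Add(Rational(6, 11), Mul(-7, Pow(-18, -1))), Pow(176, -1)))) = Add(-1260, Add(Mul(-264, Rational(1, 742)), Mul(Add(Rational(6, 11), Mul(-7, Rational(-1, 18))), Rational(1, 176)))) = Add(-1260, Add(Rational(-132, 371), Mul(Add(Rational(6, 11), Rational(7, 18)), Rational(1, 176)))) = Add(-1260, Add(Rational(-132, 371), Mul(Rational(185, 198), Rational(1, 176)))) = Add(-1260, Add(Rational(-132, 371), Rational(185, 34848))) = Add(-1260, Rational(-4531301, 12928608)) = Rational(-16294577381, 12928608)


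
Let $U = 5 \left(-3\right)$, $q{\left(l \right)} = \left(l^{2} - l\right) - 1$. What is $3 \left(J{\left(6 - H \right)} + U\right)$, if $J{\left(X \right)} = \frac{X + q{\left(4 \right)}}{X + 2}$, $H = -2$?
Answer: $- \frac{393}{10} \approx -39.3$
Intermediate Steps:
$q{\left(l \right)} = -1 + l^{2} - l$
$J{\left(X \right)} = \frac{11 + X}{2 + X}$ ($J{\left(X \right)} = \frac{X - \left(5 - 16\right)}{X + 2} = \frac{X - -11}{2 + X} = \frac{X + 11}{2 + X} = \frac{11 + X}{2 + X}$)
$U = -15$
$3 \left(J{\left(6 - H \right)} + U\right) = 3 \left(\frac{11 + \left(6 - -2\right)}{2 + \left(6 - -2\right)} - 15\right) = 3 \left(\frac{11 + \left(6 + 2\right)}{2 + \left(6 + 2\right)} - 15\right) = 3 \left(\frac{11 + 8}{2 + 8} - 15\right) = 3 \left(\frac{1}{10} \cdot 19 - 15\right) = 3 \left(\frac{19}{10} - 15\right) = 3 \left(- \frac{131}{10}\right) = - \frac{393}{10}$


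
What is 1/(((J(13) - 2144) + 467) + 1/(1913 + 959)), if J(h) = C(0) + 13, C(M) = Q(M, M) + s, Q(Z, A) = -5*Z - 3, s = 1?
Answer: -2872/4784751 ≈ -0.00060024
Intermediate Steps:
Q(Z, A) = -3 - 5*Z
C(M) = -2 - 5*M (C(M) = (-3 - 5*M) + 1 = -2 - 5*M)
J(h) = 11 (J(h) = (-2 - 5*0) + 13 = (-2 + 0) + 13 = -2 + 13 = 11)
1/(((J(13) - 2144) + 467) + 1/(1913 + 959)) = 1/(((11 - 2144) + 467) + 1/(1913 + 959)) = 1/((-2133 + 467) + 1/2872) = 1/(-1666 + 1/2872) = 1/(-4784751/2872) = -2872/4784751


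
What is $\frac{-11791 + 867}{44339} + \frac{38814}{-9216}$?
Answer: $- \frac{303608255}{68104704} \approx -4.458$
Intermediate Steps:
$\frac{-11791 + 867}{44339} + \frac{38814}{-9216} = \left(-10924\right) \frac{1}{44339} + 38814 \left(- \frac{1}{9216}\right) = - \frac{10924}{44339} - \frac{6469}{1536} = - \frac{303608255}{68104704}$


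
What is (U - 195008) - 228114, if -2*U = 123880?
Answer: -485062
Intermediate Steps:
U = -61940 (U = -½*123880 = -61940)
(U - 195008) - 228114 = (-61940 - 195008) - 228114 = -256948 - 228114 = -485062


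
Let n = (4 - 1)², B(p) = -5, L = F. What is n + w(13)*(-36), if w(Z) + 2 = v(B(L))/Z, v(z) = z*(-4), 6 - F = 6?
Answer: 333/13 ≈ 25.615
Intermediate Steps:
F = 0 (F = 6 - 1*6 = 6 - 6 = 0)
L = 0
v(z) = -4*z
n = 9 (n = 3² = 9)
w(Z) = -2 + 20/Z (w(Z) = -2 + (-4*(-5))/Z = -2 + 20/Z)
n + w(13)*(-36) = 9 + (-2 + 20/13)*(-36) = 9 - 6/13*(-36) = 9 + 216/13 = 333/13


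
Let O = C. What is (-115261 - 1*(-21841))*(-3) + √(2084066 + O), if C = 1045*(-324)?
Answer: 280260 + √1745486 ≈ 2.8158e+5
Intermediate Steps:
C = -338580
O = -338580
(-115261 - 1*(-21841))*(-3) + √(2084066 + O) = (-115261 - 1*(-21841))*(-3) + √(2084066 - 338580) = (-115261 + 21841)*(-3) + √1745486 = -93420*(-3) + √1745486 = 280260 + √1745486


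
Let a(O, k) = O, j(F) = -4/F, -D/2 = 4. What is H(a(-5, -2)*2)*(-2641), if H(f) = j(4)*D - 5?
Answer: -7923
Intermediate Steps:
D = -8 (D = -2*4 = -8)
H(f) = 3 (H(f) = -4/4*(-8) - 5 = -4*¼*(-8) - 5 = -1*(-8) - 5 = 8 - 5 = 3)
H(a(-5, -2)*2)*(-2641) = 3*(-2641) = -7923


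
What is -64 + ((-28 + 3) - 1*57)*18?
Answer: -1540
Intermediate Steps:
-64 + ((-28 + 3) - 1*57)*18 = -64 + (-25 - 57)*18 = -64 - 82*18 = -64 - 1476 = -1540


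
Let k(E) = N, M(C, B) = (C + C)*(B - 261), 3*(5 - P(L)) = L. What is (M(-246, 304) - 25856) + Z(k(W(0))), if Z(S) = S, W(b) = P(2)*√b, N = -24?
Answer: -47036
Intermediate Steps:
P(L) = 5 - L/3
M(C, B) = 2*C*(-261 + B) (M(C, B) = (2*C)*(-261 + B) = 2*C*(-261 + B))
W(b) = 13*√b/3 (W(b) = (5 - ⅓*2)*√b = (5 - ⅔)*√b = 13*√b/3)
k(E) = -24
(M(-246, 304) - 25856) + Z(k(W(0))) = (2*(-246)*(-261 + 304) - 25856) - 24 = (2*(-246)*43 - 25856) - 24 = (-21156 - 25856) - 24 = -47012 - 24 = -47036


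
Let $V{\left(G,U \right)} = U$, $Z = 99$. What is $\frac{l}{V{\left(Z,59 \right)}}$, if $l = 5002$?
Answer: $\frac{5002}{59} \approx 84.78$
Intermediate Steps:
$\frac{l}{V{\left(Z,59 \right)}} = \frac{5002}{59}$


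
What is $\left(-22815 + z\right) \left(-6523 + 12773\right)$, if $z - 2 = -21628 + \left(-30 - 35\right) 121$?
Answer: $-326912500$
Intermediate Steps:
$z = -29491$ ($z = 2 - \left(21628 - \left(-30 - 35\right) 121\right) = 2 - 29493 = -29491$)
$\left(-22815 + z\right) \left(-6523 + 12773\right) = \left(-22815 - 29491\right) \left(-6523 + 12773\right) = \left(-52306\right) 6250 = -326912500$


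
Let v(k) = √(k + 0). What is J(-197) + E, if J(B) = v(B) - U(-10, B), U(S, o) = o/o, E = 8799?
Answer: 8798 + I*√197 ≈ 8798.0 + 14.036*I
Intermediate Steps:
v(k) = √k
U(S, o) = 1
J(B) = -1 + √B (J(B) = √B - 1*1 = √B - 1 = -1 + √B)
J(-197) + E = (-1 + √(-197)) + 8799 = (-1 + I*√197) + 8799 = 8798 + I*√197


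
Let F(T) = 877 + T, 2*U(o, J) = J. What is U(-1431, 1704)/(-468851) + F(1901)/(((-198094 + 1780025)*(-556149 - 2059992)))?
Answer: -1175349925864990/646788479503802207 ≈ -0.0018172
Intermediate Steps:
U(o, J) = J/2
U(-1431, 1704)/(-468851) + F(1901)/(((-198094 + 1780025)*(-556149 - 2059992))) = ((½)*1704)/(-468851) + (877 + 1901)/(((-198094 + 1780025)*(-556149 - 2059992))) = 852*(-1/468851) + 2778/((1581931*(-2616141))) = -852/468851 + 2778/(-4138554548271) = -852/468851 + 2778*(-1/4138554548271) = -852/468851 - 926/1379518182757 = -1175349925864990/646788479503802207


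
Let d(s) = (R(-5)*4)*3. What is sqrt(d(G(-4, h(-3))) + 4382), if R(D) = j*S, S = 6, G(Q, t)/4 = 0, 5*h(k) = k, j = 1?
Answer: sqrt(4454) ≈ 66.738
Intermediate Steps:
h(k) = k/5
G(Q, t) = 0 (G(Q, t) = 4*0 = 0)
R(D) = 6 (R(D) = 1*6 = 6)
d(s) = 72 (d(s) = (6*4)*3 = 24*3 = 72)
sqrt(d(G(-4, h(-3))) + 4382) = sqrt(72 + 4382) = sqrt(4454)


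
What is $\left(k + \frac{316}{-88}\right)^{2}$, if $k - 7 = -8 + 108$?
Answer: $\frac{5175625}{484} \approx 10693.0$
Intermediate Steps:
$k = 107$ ($k = 7 + \left(-8 + 108\right) = 7 + 100 = 107$)
$\left(k + \frac{316}{-88}\right)^{2} = \left(107 + \frac{316}{-88}\right)^{2} = \left(107 + 316 \left(- \frac{1}{88}\right)\right)^{2} = \left(107 - \frac{79}{22}\right)^{2} = \left(\frac{2275}{22}\right)^{2} = \frac{5175625}{484}$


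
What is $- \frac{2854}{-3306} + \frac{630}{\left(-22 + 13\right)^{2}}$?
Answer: $\frac{42851}{4959} \approx 8.6411$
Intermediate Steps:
$- \frac{2854}{-3306} + \frac{630}{\left(-22 + 13\right)^{2}} = \left(-2854\right) \left(- \frac{1}{3306}\right) + \frac{630}{\left(-9\right)^{2}} = \frac{1427}{1653} + \frac{630}{81} = \frac{1427}{1653} + 630 \cdot \frac{1}{81} = \frac{1427}{1653} + \frac{70}{9} = \frac{42851}{4959}$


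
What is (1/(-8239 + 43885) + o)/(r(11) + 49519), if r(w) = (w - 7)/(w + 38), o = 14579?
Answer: 5092893743/17298540402 ≈ 0.29441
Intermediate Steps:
r(w) = (-7 + w)/(38 + w)
(1/(-8239 + 43885) + o)/(r(11) + 49519) = (1/(-8239 + 43885) + 14579)/((-7 + 11)/(38 + 11) + 49519) = (1/35646 + 14579)/(4/49 + 49519) = (1/35646 + 14579)/((1/49)*4 + 49519) = 519683035/(35646*(4/49 + 49519)) = 519683035/(35646*(2426435/49)) = (519683035/35646)*(49/2426435) = 5092893743/17298540402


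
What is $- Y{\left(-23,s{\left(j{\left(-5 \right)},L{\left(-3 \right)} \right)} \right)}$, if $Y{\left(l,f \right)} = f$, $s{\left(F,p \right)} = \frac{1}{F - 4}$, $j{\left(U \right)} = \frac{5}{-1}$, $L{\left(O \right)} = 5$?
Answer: $\frac{1}{9} \approx 0.11111$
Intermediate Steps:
$j{\left(U \right)} = -5$ ($j{\left(U \right)} = 5 \left(-1\right) = -5$)
$s{\left(F,p \right)} = \frac{1}{-4 + F}$
$- Y{\left(-23,s{\left(j{\left(-5 \right)},L{\left(-3 \right)} \right)} \right)} = - \frac{1}{-4 - 5} = - \frac{1}{-9} = \left(-1\right) \left(- \frac{1}{9}\right) = \frac{1}{9}$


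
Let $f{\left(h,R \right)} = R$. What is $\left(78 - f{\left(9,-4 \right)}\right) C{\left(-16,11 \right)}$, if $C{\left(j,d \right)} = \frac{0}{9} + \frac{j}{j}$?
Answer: $82$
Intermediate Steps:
$C{\left(j,d \right)} = 1$ ($C{\left(j,d \right)} = 0 \cdot \frac{1}{9} + 1 = 0 + 1 = 1$)
$\left(78 - f{\left(9,-4 \right)}\right) C{\left(-16,11 \right)} = \left(78 - -4\right) 1 = \left(78 + 4\right) 1 = 82 \cdot 1 = 82$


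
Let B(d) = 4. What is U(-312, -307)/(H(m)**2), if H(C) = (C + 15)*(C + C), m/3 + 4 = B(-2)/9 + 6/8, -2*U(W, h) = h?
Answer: 795744/63664441 ≈ 0.012499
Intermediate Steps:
U(W, h) = -h/2
m = -101/12 (m = -12 + 3*(4/9 + 6/8) = -12 + 3*(4*(1/9) + 6*(1/8)) = -12 + 3*(4/9 + 3/4) = -12 + 3*(43/36) = -12 + 43/12 = -101/12 ≈ -8.4167)
H(C) = 2*C*(15 + C) (H(C) = (15 + C)*(2*C) = 2*C*(15 + C))
U(-312, -307)/(H(m)**2) = (-1/2*(-307))/((2*(-101/12)*(15 - 101/12))**2) = 307/(2*((2*(-101/12)*(79/12))**2)) = 307/(2*((-7979/72)**2)) = 307/(2*(63664441/5184)) = (307/2)*(5184/63664441) = 795744/63664441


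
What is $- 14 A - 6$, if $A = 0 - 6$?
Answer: $78$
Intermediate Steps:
$A = -6$
$- 14 A - 6 = \left(-14\right) \left(-6\right) - 6 = 84 - 6 = 78$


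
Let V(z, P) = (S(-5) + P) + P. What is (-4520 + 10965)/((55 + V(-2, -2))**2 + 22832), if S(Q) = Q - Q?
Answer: 6445/25433 ≈ 0.25341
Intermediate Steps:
S(Q) = 0
V(z, P) = 2*P (V(z, P) = (0 + P) + P = P + P = 2*P)
(-4520 + 10965)/((55 + V(-2, -2))**2 + 22832) = (-4520 + 10965)/((55 + 2*(-2))**2 + 22832) = 6445/((55 - 4)**2 + 22832) = 6445/(51**2 + 22832) = 6445/(2601 + 22832) = 6445/25433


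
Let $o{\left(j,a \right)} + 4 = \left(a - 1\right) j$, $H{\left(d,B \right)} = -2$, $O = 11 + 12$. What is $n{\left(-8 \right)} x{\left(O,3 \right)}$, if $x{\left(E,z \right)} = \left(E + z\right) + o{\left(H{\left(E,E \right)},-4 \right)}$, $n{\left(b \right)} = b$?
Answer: $-256$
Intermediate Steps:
$O = 23$
$o{\left(j,a \right)} = -4 + j \left(-1 + a\right)$ ($o{\left(j,a \right)} = -4 + \left(a - 1\right) j = -4 + \left(-1 + a\right) j = -4 + j \left(-1 + a\right)$)
$x{\left(E,z \right)} = 6 + E + z$ ($x{\left(E,z \right)} = \left(E + z\right) - -6 = \left(E + z\right) + \left(-4 + 2 + 8\right) = \left(E + z\right) + 6 = 6 + E + z$)
$n{\left(-8 \right)} x{\left(O,3 \right)} = - 8 \left(6 + 23 + 3\right) = \left(-8\right) 32 = -256$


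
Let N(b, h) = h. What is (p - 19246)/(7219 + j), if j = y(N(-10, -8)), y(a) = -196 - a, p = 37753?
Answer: 18507/7031 ≈ 2.6322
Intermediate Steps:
j = -188 (j = -196 - 1*(-8) = -196 + 8 = -188)
(p - 19246)/(7219 + j) = (37753 - 19246)/(7219 - 188) = 18507/7031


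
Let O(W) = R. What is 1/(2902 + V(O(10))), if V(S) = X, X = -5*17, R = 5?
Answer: 1/2817 ≈ 0.00035499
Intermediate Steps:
O(W) = 5
X = -85
V(S) = -85
1/(2902 + V(O(10))) = 1/(2902 - 85) = 1/2817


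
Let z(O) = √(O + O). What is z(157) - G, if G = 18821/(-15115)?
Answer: 18821/15115 + √314 ≈ 18.965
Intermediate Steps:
z(O) = √2*√O (z(O) = √(2*O) = √2*√O)
G = -18821/15115 (G = 18821*(-1/15115) = -18821/15115 ≈ -1.2452)
z(157) - G = √2*√157 - 1*(-18821/15115) = √314 + 18821/15115 = 18821/15115 + √314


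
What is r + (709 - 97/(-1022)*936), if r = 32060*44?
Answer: 721244735/511 ≈ 1.4114e+6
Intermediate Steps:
r = 1410640
r + (709 - 97/(-1022)*936) = 1410640 + (709 - 97/(-1022)*936) = 1410640 + (709 - 97*(-1/1022)*936) = 1410640 + (709 + (97/1022)*936) = 1410640 + (709 + 45396/511) = 1410640 + 407695/511 = 721244735/511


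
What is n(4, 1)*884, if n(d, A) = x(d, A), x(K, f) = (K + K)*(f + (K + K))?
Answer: 63648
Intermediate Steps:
x(K, f) = 2*K*(f + 2*K) (x(K, f) = (2*K)*(f + 2*K) = 2*K*(f + 2*K))
n(d, A) = 2*d*(A + 2*d)
n(4, 1)*884 = (2*4*(1 + 2*4))*884 = (2*4*(1 + 8))*884 = (2*4*9)*884 = 72*884 = 63648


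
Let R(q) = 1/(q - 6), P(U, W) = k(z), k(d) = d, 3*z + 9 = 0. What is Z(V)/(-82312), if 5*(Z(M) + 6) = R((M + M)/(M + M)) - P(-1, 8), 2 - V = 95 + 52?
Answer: 17/257225 ≈ 6.6090e-5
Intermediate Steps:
z = -3 (z = -3 + (⅓)*0 = -3 + 0 = -3)
P(U, W) = -3
V = -145 (V = 2 - (95 + 52) = 2 - 1*147 = 2 - 147 = -145)
R(q) = 1/(-6 + q)
Z(M) = -136/25 (Z(M) = -6 + (1/(-6 + (M + M)/(M + M)) - 1*(-3))/5 = -6 + (1/(-6 + (2*M)/((2*M))) + 3)/5 = -6 + (1/(-6 + (2*M)*(1/(2*M))) + 3)/5 = -6 + (1/(-6 + 1) + 3)/5 = -6 + (1/(-5) + 3)/5 = -6 + (-⅕ + 3)/5 = -6 + (⅕)*(14/5) = -6 + 14/25 = -136/25)
Z(V)/(-82312) = -136/25/(-82312) = -136/25*(-1/82312) = 17/257225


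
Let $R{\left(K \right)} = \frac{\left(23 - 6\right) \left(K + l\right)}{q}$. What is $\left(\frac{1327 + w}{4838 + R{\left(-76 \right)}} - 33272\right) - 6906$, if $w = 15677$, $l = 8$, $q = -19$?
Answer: $- \frac{623227468}{15513} \approx -40175.0$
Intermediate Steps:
$R{\left(K \right)} = - \frac{136}{19} - \frac{17 K}{19}$ ($R{\left(K \right)} = \frac{\left(23 - 6\right) \left(K + 8\right)}{-19} = 17 \left(8 + K\right) \left(- \frac{1}{19}\right) = \left(136 + 17 K\right) \left(- \frac{1}{19}\right) = - \frac{136}{19} - \frac{17 K}{19}$)
$\left(\frac{1327 + w}{4838 + R{\left(-76 \right)}} - 33272\right) - 6906 = \left(\frac{1327 + 15677}{4838 - - \frac{1156}{19}} - 33272\right) - 6906 = \left(\frac{17004}{4838 + \left(- \frac{136}{19} + 68\right)} - 33272\right) - 6906 = \left(\frac{17004}{4838 + \frac{1156}{19}} - 33272\right) - 6906 = \left(\frac{17004}{\frac{93078}{19}} - 33272\right) - 6906 = \left(17004 \cdot \frac{19}{93078} - 33272\right) - 6906 = \left(\frac{53846}{15513} - 33272\right) - 6906 = - \frac{516094690}{15513} - 6906 = - \frac{623227468}{15513}$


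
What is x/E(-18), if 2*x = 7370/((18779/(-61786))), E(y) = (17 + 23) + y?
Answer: -10349155/18779 ≈ -551.10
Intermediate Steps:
E(y) = 40 + y
x = -227681410/18779 (x = (7370/((18779/(-61786))))/2 = (7370/((18779*(-1/61786))))/2 = (7370/(-18779/61786))/2 = (7370*(-61786/18779))/2 = (1/2)*(-455362820/18779) = -227681410/18779 ≈ -12124.)
x/E(-18) = -227681410/(18779*(40 - 18)) = -227681410/18779/22 = -227681410/18779*1/22 = -10349155/18779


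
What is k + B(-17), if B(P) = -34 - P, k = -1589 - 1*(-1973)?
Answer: 367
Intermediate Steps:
k = 384 (k = -1589 + 1973 = 384)
k + B(-17) = 384 + (-34 - 1*(-17)) = 384 + (-34 + 17) = 384 - 17 = 367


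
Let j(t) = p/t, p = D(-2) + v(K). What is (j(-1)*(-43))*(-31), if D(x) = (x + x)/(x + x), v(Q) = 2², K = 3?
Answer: -6665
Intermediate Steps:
v(Q) = 4
D(x) = 1 (D(x) = (2*x)/((2*x)) = (2*x)*(1/(2*x)) = 1)
p = 5 (p = 1 + 4 = 5)
j(t) = 5/t
(j(-1)*(-43))*(-31) = ((5/(-1))*(-43))*(-31) = ((5*(-1))*(-43))*(-31) = -5*(-43)*(-31) = 215*(-31) = -6665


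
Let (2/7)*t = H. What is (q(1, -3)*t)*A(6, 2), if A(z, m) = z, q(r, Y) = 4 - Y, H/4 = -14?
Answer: -8232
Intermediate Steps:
H = -56 (H = 4*(-14) = -56)
t = -196 (t = (7/2)*(-56) = -196)
(q(1, -3)*t)*A(6, 2) = ((4 - 1*(-3))*(-196))*6 = ((4 + 3)*(-196))*6 = (7*(-196))*6 = -1372*6 = -8232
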